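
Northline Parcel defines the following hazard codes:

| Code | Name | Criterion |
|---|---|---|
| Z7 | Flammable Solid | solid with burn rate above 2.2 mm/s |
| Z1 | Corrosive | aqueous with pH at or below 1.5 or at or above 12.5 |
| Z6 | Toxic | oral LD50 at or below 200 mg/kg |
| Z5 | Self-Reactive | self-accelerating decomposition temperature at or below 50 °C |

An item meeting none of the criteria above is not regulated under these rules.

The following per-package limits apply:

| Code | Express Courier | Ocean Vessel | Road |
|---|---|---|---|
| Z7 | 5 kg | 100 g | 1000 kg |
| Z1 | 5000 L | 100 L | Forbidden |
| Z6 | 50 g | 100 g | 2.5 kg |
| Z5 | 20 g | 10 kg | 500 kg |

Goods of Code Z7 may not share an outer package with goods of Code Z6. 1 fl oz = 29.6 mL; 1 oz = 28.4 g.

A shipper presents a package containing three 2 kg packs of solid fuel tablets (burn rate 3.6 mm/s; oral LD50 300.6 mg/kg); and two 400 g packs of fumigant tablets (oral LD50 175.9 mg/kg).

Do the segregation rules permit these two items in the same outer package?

Burn rate 3.6 mm/s meets the Code Z7 criterion (Flammable Solid), so the solid fuel tablets are Code Z7.
With oral LD50 175.9 mg/kg (≤ 200 mg/kg), the fumigant tablets fall in Code Z6.
Code Z7 and Code Z6 may not share an outer package.

No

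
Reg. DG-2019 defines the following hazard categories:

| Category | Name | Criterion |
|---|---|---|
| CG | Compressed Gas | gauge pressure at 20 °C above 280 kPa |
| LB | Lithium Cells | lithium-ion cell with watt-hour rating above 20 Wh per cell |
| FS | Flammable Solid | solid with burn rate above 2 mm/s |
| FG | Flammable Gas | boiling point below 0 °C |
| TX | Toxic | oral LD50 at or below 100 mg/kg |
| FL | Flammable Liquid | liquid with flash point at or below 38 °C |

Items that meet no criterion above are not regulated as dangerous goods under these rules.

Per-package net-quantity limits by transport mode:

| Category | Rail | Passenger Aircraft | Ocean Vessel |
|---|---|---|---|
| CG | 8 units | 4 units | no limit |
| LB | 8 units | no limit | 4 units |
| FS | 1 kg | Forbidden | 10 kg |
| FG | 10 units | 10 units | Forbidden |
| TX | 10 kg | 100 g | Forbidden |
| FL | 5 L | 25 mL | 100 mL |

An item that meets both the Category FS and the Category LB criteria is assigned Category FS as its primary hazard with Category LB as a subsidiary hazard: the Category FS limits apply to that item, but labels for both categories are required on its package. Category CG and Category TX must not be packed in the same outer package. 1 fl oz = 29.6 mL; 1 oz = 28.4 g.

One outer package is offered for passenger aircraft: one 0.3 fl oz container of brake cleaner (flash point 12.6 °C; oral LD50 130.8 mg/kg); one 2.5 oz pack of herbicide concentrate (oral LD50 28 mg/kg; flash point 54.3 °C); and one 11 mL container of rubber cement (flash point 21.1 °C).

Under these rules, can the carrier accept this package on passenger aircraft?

Flash point 12.6 °C meets the Category FL criterion (Flammable Liquid), so the brake cleaner is Category FL.
With oral LD50 28 mg/kg (≤ 100 mg/kg), the herbicide concentrate falls in Category TX.
With flash point 21.1 °C (≤ 38 °C), the rubber cement falls in Category FL.
Category FL net quantity: (one 0.3 fl oz container = 8.88 mL) + 11 mL = 19.88 mL.
That is within the Category FL passenger aircraft limit of 25 mL.
Category TX quantity: one 2.5 oz pack = 71 g.
71 g is within the passenger aircraft limit of 100 g for Category TX.
The segregation rule (Category CG with Category TX) does not apply to Category FL with Category TX.
Every hazard category is within its passenger aircraft limit and no segregation rule is violated.

Yes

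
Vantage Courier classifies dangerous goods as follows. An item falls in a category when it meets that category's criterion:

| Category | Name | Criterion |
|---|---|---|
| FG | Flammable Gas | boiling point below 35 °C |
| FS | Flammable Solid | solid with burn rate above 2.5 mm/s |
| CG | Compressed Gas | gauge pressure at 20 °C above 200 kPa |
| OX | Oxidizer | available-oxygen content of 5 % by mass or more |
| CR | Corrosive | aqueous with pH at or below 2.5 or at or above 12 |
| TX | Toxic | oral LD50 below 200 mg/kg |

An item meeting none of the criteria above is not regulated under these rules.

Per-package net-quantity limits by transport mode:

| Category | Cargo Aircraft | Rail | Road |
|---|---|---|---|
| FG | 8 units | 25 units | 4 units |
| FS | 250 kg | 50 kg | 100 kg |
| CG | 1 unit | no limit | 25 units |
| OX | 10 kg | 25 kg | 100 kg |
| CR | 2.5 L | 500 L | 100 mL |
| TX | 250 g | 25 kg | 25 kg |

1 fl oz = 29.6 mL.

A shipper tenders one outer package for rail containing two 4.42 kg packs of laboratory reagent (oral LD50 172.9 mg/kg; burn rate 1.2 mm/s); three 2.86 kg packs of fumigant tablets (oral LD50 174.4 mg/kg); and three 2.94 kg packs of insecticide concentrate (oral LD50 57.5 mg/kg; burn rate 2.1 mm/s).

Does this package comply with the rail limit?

Oral LD50 172.9 mg/kg meets the Category TX criterion (Toxic), so the laboratory reagent is Category TX.
With oral LD50 174.4 mg/kg (< 200 mg/kg), the fumigant tablets fall in Category TX.
Oral LD50 57.5 mg/kg meets the Category TX criterion (Toxic), so the insecticide concentrate is Category TX.
Category TX net quantity: (two 4.42 kg packs = 8.84 kg) + (three 2.86 kg packs = 8.58 kg) + (three 2.94 kg packs = 8.82 kg) = 26.24 kg.
26.24 kg > 25 kg (rail limit, Category TX) — over the limit.

No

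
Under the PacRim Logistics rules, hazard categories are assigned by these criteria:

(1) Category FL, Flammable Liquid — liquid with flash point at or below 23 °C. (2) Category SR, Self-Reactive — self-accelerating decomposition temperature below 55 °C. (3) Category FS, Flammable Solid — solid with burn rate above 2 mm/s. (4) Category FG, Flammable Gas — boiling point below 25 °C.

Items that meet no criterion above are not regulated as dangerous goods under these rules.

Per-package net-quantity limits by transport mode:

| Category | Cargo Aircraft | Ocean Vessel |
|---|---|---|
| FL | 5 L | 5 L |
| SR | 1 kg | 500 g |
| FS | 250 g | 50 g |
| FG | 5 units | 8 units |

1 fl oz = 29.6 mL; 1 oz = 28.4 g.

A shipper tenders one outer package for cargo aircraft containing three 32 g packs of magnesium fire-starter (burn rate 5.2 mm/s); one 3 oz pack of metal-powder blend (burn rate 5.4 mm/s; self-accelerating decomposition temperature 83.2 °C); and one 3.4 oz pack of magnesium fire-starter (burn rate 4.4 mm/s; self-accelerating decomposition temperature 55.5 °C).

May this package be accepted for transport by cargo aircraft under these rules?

No

The magnesium fire-starter has burn rate 5.2 mm/s, which is > 2 mm/s, so it is Category FS (Flammable Solid).
The metal-powder blend has burn rate 5.4 mm/s, which is > 2 mm/s, so it is Category FS (Flammable Solid).
Burn rate 4.4 mm/s meets the Category FS criterion (Flammable Solid), so the magnesium fire-starter is Category FS.
Category FS net quantity: (three 32 g packs = 96 g) + (one 3 oz pack = 85.2 g) + (one 3.4 oz pack = 96.56 g) = 277.76 g.
277.76 g > 250 g (cargo aircraft limit, Category FS) — over the limit.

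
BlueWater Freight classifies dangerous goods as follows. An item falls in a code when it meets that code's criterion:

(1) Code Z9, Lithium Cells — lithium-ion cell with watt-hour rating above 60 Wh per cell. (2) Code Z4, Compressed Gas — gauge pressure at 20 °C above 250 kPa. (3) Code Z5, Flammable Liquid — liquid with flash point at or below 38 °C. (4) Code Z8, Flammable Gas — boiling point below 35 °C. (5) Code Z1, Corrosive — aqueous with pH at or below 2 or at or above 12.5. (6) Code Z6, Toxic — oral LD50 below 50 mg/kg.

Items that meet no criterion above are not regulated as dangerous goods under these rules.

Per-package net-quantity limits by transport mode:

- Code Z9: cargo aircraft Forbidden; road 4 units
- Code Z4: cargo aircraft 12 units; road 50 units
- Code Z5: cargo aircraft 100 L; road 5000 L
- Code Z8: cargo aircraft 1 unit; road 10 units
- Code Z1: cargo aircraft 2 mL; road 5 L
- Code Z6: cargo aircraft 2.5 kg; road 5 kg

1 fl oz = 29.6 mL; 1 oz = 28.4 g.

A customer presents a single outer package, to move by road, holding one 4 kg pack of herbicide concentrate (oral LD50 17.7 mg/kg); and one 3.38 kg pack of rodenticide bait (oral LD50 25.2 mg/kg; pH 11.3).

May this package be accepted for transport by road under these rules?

No

Herbicide concentrate: oral LD50 17.7 mg/kg < 50 mg/kg → Code Z6 (Toxic).
With oral LD50 25.2 mg/kg (< 50 mg/kg), the rodenticide bait falls in Code Z6.
Code Z6 net quantity: 4 kg + 3.38 kg = 7.38 kg.
7.38 kg > 5 kg (road limit, Code Z6) — over the limit.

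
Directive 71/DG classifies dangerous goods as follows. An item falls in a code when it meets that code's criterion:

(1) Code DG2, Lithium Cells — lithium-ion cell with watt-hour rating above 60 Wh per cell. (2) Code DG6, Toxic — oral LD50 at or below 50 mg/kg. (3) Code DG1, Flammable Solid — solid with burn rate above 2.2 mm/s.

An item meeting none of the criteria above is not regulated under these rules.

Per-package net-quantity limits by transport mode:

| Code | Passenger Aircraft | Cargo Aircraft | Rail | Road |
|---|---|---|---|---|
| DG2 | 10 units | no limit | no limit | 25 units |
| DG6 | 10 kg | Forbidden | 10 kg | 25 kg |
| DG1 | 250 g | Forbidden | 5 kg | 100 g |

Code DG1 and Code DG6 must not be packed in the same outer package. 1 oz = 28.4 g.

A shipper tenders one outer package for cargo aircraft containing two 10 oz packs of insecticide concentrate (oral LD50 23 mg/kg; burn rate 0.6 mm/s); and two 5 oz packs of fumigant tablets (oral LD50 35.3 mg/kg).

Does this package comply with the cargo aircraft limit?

No

Insecticide concentrate: oral LD50 23 mg/kg ≤ 50 mg/kg → Code DG6 (Toxic).
The fumigant tablets have oral LD50 35.3 mg/kg, which is ≤ 50 mg/kg, so they are Code DG6 (Toxic).
Code DG6 net quantity: (two 10 oz packs = 568 g) + (two 5 oz packs = 284 g) = 852 g.
Code DG6 is Forbidden by cargo aircraft.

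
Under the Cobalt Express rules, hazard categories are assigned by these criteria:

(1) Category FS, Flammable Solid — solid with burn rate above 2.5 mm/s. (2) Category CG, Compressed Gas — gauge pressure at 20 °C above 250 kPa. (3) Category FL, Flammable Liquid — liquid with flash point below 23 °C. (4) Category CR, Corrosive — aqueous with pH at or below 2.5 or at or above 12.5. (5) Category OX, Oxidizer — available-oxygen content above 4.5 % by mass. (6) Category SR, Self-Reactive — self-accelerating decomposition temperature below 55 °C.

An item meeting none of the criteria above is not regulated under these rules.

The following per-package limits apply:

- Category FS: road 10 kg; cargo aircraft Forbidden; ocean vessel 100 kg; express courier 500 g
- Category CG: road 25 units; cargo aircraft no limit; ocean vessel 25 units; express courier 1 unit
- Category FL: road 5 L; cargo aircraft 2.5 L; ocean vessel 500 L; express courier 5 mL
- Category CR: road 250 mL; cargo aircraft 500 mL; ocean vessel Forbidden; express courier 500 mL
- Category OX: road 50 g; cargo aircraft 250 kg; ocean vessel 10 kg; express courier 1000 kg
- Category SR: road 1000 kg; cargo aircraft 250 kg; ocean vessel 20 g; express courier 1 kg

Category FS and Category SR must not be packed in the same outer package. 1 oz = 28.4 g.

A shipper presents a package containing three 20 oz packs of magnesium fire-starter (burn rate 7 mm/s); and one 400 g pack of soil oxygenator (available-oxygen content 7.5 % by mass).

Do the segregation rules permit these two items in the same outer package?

Yes

Burn rate 7 mm/s meets the Category FS criterion (Flammable Solid), so the magnesium fire-starter is Category FS.
With available-oxygen content 7.5 % by mass (> 4.5 % by mass), the soil oxygenator falls in Category OX.
No segregation rule bars Category FS with Category OX.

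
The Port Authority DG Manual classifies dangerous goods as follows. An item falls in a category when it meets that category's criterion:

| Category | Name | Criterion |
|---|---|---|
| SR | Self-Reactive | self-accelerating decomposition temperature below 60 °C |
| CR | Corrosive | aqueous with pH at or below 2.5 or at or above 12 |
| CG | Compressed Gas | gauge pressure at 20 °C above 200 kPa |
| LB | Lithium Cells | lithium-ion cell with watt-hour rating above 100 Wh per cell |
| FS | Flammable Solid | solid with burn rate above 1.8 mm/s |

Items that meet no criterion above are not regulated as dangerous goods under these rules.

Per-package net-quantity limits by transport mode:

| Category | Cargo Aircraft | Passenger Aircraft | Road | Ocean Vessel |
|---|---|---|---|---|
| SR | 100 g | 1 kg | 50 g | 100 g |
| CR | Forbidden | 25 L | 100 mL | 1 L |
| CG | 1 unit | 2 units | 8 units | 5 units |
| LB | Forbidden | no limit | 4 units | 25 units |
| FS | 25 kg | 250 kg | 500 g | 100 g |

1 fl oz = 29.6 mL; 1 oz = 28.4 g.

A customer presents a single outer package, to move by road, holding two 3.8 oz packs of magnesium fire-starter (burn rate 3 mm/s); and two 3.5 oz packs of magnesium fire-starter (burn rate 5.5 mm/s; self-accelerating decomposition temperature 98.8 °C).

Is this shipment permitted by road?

Magnesium fire-starter: burn rate 3 mm/s > 1.8 mm/s → Category FS (Flammable Solid).
Magnesium fire-starter: burn rate 5.5 mm/s > 1.8 mm/s → Category FS (Flammable Solid).
Total Category FS: (two 3.8 oz packs = 215.84 g) + (two 3.5 oz packs = 198.8 g) = 414.64 g.
414.64 g ≤ 500 g (road limit, Category FS) — within limit.

Yes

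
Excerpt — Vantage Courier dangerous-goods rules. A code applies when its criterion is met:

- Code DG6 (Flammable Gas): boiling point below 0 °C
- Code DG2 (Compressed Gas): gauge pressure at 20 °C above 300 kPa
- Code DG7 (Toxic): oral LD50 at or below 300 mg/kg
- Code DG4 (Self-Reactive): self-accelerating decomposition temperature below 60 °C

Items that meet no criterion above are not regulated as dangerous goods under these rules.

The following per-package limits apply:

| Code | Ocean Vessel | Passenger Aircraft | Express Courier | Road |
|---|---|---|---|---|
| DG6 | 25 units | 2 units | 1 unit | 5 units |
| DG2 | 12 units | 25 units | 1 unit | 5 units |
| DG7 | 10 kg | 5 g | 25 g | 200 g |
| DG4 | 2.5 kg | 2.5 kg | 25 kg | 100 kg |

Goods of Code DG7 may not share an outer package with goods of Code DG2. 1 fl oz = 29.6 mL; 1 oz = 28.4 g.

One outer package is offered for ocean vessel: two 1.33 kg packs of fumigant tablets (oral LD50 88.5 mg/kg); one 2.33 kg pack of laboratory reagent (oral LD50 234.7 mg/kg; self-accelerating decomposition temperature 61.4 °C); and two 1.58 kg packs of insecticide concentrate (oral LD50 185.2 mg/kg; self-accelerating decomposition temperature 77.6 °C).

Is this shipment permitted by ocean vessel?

Yes

Fumigant tablets: oral LD50 88.5 mg/kg ≤ 300 mg/kg → Code DG7 (Toxic).
The laboratory reagent has oral LD50 234.7 mg/kg, which is ≤ 300 mg/kg, so it is Code DG7 (Toxic).
With oral LD50 185.2 mg/kg (≤ 300 mg/kg), the insecticide concentrate falls in Code DG7.
Code DG7 net quantity: (two 1.33 kg packs = 2.66 kg) + 2.33 kg + (two 1.58 kg packs = 3.16 kg) = 8.15 kg.
That is within the Code DG7 ocean vessel limit of 10 kg.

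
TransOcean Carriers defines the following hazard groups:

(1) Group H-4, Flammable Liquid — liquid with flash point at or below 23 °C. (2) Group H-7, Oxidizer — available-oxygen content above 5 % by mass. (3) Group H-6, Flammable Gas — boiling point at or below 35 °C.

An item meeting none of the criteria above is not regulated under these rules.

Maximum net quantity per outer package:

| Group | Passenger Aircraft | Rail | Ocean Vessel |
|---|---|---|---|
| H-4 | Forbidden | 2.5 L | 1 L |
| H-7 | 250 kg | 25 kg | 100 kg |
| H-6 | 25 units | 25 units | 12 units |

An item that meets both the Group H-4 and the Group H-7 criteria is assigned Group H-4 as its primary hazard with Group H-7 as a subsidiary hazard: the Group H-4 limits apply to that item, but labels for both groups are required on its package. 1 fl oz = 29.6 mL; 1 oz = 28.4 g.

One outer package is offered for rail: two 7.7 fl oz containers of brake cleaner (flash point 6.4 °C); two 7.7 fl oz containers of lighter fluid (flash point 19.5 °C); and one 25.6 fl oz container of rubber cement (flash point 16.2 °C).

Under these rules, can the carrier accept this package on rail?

Brake cleaner: flash point 6.4 °C ≤ 23 °C → Group H-4 (Flammable Liquid).
With flash point 19.5 °C (≤ 23 °C), the lighter fluid falls in Group H-4.
Rubber cement: flash point 16.2 °C ≤ 23 °C → Group H-4 (Flammable Liquid).
Group H-4 net quantity: (two 7.7 fl oz containers = 455.84 mL) + (two 7.7 fl oz containers = 455.84 mL) + (one 25.6 fl oz container = 757.76 mL) = 1669.44 mL.
That is within the Group H-4 rail limit of 2.5 L.

Yes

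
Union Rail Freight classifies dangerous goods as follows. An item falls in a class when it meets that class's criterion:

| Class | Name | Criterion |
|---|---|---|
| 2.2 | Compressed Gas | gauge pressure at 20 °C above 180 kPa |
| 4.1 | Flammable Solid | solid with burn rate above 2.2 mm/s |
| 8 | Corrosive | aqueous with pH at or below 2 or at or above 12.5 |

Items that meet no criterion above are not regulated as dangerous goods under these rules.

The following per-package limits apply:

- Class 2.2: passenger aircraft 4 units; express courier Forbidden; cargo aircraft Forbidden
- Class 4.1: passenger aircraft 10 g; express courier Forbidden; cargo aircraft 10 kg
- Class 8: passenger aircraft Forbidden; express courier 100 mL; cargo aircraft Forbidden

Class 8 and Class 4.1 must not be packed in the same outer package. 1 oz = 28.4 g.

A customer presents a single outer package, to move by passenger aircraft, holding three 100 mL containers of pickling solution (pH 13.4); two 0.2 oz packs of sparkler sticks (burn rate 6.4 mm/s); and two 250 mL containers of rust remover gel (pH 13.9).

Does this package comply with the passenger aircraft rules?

No

With pH 13.4 (≥ 12.5), the pickling solution falls in Class 8.
The sparkler sticks have burn rate 6.4 mm/s, which is > 2.2 mm/s, so they are Class 4.1 (Flammable Solid).
The rust remover gel has pH 13.9, which is ≥ 12.5, so it is Class 8 (Corrosive).
Class 8 net quantity: (three 100 mL containers = 300 mL) + (two 250 mL containers = 500 mL) = 800 mL.
By passenger aircraft, Class 8 is Forbidden regardless of quantity.
Class 4.1 quantity: two 0.2 oz packs = 11.36 g.
11.36 g exceeds the passenger aircraft limit of 10 g for Class 4.1.
Class 8 and Class 4.1 may not share an outer package.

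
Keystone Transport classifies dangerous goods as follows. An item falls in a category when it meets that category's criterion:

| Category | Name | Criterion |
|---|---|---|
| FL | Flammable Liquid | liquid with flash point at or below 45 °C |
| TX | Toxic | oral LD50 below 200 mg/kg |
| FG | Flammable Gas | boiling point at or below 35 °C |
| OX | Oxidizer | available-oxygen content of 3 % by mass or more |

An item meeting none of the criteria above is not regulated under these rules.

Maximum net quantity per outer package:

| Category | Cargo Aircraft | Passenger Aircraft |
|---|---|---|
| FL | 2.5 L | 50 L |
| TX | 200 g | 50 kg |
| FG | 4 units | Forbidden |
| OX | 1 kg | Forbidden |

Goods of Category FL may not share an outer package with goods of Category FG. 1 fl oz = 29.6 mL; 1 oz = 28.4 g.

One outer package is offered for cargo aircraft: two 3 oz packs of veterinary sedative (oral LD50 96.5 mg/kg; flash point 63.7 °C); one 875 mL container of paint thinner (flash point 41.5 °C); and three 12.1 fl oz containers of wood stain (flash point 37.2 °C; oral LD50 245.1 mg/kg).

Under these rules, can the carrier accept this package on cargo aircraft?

Yes

The veterinary sedative has oral LD50 96.5 mg/kg, which is < 200 mg/kg, so it is Category TX (Toxic).
Flash point 41.5 °C meets the Category FL criterion (Flammable Liquid), so the paint thinner is Category FL.
Flash point 37.2 °C meets the Category FL criterion (Flammable Liquid), so the wood stain is Category FL.
Total Category FL: 875 mL + (three 12.1 fl oz containers = 1074.48 mL) = 1949.48 mL.
That is within the Category FL cargo aircraft limit of 2.5 L.
Category TX quantity: two 3 oz packs = 170.4 g.
170.4 g ≤ 200 g (cargo aircraft limit, Category TX) — within limit.
The segregation rule (Category FL with Category FG) does not apply to Category FL with Category TX.
Every hazard category is within its cargo aircraft limit and no segregation rule is violated.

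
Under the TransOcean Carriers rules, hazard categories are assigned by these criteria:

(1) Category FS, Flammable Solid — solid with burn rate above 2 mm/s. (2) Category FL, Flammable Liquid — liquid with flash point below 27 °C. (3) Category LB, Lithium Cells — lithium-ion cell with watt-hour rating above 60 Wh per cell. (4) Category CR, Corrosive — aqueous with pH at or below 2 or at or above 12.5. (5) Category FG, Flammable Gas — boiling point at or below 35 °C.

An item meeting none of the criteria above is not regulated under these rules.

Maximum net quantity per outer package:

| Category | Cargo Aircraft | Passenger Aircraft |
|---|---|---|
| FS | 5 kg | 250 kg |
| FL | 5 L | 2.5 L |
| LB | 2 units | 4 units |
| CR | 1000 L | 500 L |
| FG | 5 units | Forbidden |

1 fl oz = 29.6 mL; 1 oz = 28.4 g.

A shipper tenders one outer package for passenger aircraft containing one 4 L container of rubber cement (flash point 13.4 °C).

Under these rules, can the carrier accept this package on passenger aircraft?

Rubber cement: flash point 13.4 °C < 27 °C → Category FL (Flammable Liquid).
Category FL quantity: 4 L.
That exceeds the Category FL passenger aircraft limit of 2.5 L.

No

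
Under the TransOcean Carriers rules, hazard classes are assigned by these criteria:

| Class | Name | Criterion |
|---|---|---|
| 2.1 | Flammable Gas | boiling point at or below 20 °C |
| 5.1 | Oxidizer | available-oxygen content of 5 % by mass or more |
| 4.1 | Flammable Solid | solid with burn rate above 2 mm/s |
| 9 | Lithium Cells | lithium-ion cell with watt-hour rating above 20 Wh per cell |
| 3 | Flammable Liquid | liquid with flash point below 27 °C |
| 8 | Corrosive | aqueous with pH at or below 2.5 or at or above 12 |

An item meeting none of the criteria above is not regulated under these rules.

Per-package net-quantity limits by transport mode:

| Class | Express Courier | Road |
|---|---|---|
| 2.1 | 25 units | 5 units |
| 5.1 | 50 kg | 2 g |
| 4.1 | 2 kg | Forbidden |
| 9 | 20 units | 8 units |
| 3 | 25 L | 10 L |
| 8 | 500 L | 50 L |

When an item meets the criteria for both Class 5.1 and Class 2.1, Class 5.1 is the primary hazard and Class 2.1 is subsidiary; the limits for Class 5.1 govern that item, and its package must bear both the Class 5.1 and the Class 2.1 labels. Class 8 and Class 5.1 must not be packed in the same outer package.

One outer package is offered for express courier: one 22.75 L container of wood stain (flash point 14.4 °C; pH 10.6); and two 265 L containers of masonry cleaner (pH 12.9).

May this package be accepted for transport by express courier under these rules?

No

With flash point 14.4 °C (< 27 °C), the wood stain falls in Class 3.
pH 12.9 meets the Class 8 criterion (Corrosive), so the masonry cleaner is Class 8.
Class 8 quantity: two 265 L containers = 530 L.
530 L > 500 L (express courier limit, Class 8) — over the limit.
Class 3 quantity: 22.75 L.
That is within the Class 3 express courier limit of 25 L.
The segregation rule (Class 8 with Class 5.1) does not apply to Class 8 with Class 3.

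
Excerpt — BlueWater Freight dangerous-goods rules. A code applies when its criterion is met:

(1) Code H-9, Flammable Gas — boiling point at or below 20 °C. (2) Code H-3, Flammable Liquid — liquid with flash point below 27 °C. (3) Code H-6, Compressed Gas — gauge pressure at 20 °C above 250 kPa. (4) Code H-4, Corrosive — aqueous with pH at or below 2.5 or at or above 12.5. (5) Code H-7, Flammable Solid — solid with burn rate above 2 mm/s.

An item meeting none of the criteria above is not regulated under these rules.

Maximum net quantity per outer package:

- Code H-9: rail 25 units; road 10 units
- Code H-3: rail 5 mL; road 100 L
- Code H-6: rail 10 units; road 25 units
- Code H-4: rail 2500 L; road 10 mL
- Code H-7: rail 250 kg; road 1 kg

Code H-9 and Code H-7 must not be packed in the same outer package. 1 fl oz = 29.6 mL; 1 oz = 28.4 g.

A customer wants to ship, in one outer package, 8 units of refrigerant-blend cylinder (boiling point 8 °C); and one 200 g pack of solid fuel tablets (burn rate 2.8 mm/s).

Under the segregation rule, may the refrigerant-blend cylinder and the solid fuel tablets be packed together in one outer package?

Refrigerant-blend cylinder: boiling point 8 °C ≤ 20 °C → Code H-9 (Flammable Gas).
With burn rate 2.8 mm/s (> 2 mm/s), the solid fuel tablets fall in Code H-7.
Code H-9 and Code H-7 may not share an outer package.

No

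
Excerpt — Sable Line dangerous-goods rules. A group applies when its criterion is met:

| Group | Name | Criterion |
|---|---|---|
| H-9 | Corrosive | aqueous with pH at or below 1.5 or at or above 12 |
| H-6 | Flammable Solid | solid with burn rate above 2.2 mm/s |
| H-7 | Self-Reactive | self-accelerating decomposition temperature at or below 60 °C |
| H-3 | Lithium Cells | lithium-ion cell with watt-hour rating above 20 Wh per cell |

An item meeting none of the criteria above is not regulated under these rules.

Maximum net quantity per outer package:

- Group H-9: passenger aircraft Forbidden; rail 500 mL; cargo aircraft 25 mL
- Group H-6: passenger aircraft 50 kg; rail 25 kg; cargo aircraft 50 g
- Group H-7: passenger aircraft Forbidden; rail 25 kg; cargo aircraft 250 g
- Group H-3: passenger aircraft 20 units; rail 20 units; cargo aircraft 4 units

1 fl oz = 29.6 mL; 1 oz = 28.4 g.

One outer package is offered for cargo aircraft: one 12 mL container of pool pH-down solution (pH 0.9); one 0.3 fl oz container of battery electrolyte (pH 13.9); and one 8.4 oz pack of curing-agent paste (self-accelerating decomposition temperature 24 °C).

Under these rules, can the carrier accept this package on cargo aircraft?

Yes

pH 0.9 meets the Group H-9 criterion (Corrosive), so the pool pH-down solution is Group H-9.
pH 13.9 meets the Group H-9 criterion (Corrosive), so the battery electrolyte is Group H-9.
The curing-agent paste has self-accelerating decomposition temperature 24 °C, which is ≤ 60 °C, so it is Group H-7 (Self-Reactive).
Group H-7 quantity: one 8.4 oz pack = 238.56 g.
238.56 g ≤ 250 g (cargo aircraft limit, Group H-7) — within limit.
Total Group H-9: 12 mL + (one 0.3 fl oz container = 8.88 mL) = 20.88 mL.
That is within the Group H-9 cargo aircraft limit of 25 mL.
Every hazard group is within its cargo aircraft limit and no segregation rule is violated.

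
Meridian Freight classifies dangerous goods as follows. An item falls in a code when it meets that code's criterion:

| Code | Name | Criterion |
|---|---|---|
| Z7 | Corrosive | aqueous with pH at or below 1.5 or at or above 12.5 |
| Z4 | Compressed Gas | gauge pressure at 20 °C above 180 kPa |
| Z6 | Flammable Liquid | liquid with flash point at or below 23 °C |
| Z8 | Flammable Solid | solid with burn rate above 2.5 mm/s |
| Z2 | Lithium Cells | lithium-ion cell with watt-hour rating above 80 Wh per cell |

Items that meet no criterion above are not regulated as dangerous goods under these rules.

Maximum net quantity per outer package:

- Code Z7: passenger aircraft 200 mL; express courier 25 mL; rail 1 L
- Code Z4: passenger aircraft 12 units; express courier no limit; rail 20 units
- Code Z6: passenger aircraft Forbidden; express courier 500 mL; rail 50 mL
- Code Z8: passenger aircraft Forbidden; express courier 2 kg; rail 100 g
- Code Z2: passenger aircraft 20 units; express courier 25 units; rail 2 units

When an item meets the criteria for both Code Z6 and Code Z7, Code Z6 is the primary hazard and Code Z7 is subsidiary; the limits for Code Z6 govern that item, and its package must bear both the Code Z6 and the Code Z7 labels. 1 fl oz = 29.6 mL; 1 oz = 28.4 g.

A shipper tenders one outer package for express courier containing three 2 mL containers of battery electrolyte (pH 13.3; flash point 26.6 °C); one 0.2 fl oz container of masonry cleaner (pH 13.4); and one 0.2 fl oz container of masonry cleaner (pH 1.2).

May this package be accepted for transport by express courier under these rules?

Yes

Battery electrolyte: pH 13.3 ≥ 12.5 → Code Z7 (Corrosive).
Masonry cleaner: pH 13.4 ≥ 12.5 → Code Z7 (Corrosive).
pH 1.2 meets the Code Z7 criterion (Corrosive), so the masonry cleaner is Code Z7.
Code Z7 net quantity: (three 2 mL containers = 6 mL) + (one 0.2 fl oz container = 5.92 mL) + (one 0.2 fl oz container = 5.92 mL) = 17.84 mL.
17.84 mL ≤ 25 mL (express courier limit, Code Z7) — within limit.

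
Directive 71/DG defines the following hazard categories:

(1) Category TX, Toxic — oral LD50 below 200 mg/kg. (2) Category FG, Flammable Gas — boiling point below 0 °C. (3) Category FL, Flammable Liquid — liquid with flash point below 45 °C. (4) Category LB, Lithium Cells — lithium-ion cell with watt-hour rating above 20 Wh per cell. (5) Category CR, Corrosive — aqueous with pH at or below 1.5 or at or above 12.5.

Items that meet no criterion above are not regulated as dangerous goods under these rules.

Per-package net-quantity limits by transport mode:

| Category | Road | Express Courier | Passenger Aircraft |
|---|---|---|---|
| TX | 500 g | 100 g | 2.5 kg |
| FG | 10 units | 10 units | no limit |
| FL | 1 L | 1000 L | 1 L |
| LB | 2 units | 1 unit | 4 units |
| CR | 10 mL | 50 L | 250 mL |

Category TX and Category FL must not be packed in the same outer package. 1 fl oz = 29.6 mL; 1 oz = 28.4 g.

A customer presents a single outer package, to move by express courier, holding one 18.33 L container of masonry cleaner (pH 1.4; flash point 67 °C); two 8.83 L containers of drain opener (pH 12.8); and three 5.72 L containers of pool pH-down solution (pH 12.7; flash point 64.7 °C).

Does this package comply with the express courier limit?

No

The masonry cleaner has pH 1.4, which is ≤ 1.5, so it is Category CR (Corrosive).
Drain opener: pH 12.8 ≥ 12.5 → Category CR (Corrosive).
pH 12.7 meets the Category CR criterion (Corrosive), so the pool pH-down solution is Category CR.
Category CR net quantity: 18.33 L + (two 8.83 L containers = 17.66 L) + (three 5.72 L containers = 17.16 L) = 53.15 L.
53.15 L exceeds the express courier limit of 50 L for Category CR.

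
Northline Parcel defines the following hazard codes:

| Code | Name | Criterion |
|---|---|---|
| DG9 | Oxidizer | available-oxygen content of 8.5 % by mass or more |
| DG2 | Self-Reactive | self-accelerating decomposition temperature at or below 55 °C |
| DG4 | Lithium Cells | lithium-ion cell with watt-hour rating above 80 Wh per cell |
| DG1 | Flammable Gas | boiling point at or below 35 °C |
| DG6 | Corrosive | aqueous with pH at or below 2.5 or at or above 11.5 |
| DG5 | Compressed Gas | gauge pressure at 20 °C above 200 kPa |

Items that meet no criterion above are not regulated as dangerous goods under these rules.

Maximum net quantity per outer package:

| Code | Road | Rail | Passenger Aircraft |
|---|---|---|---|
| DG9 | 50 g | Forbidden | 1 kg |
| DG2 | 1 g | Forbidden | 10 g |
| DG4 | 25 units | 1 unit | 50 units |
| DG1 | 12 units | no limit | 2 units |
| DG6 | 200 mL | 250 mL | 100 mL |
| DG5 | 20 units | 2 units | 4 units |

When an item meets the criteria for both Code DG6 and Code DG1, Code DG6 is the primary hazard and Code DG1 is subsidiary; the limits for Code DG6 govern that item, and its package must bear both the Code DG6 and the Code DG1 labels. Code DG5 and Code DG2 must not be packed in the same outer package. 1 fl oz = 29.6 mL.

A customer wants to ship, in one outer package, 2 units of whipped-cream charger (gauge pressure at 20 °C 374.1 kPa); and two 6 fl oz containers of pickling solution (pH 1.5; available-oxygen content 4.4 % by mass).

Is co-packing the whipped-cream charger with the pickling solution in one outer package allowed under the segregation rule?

Yes

With gauge pressure at 20 °C 374.1 kPa (> 200 kPa), the whipped-cream charger falls in Code DG5.
The pickling solution has pH 1.5, which is ≤ 2.5, so it is Code DG6 (Corrosive).
No segregation rule bars Code DG5 with Code DG6.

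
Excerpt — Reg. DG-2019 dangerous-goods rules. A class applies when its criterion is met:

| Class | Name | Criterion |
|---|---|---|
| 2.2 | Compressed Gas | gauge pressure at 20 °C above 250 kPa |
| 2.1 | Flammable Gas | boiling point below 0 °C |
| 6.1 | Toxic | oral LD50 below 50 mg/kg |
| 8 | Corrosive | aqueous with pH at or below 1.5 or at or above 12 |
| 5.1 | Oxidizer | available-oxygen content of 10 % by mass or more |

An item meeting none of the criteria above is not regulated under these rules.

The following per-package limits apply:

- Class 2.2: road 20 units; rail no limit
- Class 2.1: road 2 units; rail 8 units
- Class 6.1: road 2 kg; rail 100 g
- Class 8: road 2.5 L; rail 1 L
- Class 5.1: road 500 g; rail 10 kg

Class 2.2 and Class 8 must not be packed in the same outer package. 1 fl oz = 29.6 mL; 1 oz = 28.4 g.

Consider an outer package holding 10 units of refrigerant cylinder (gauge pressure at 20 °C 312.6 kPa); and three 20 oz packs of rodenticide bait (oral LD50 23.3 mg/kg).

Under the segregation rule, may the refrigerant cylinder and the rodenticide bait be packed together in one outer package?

Yes

The refrigerant cylinder has gauge pressure at 20 °C 312.6 kPa, which is > 250 kPa, so it is Class 2.2 (Compressed Gas).
Rodenticide bait: oral LD50 23.3 mg/kg < 50 mg/kg → Class 6.1 (Toxic).
No segregation rule bars Class 2.2 with Class 6.1.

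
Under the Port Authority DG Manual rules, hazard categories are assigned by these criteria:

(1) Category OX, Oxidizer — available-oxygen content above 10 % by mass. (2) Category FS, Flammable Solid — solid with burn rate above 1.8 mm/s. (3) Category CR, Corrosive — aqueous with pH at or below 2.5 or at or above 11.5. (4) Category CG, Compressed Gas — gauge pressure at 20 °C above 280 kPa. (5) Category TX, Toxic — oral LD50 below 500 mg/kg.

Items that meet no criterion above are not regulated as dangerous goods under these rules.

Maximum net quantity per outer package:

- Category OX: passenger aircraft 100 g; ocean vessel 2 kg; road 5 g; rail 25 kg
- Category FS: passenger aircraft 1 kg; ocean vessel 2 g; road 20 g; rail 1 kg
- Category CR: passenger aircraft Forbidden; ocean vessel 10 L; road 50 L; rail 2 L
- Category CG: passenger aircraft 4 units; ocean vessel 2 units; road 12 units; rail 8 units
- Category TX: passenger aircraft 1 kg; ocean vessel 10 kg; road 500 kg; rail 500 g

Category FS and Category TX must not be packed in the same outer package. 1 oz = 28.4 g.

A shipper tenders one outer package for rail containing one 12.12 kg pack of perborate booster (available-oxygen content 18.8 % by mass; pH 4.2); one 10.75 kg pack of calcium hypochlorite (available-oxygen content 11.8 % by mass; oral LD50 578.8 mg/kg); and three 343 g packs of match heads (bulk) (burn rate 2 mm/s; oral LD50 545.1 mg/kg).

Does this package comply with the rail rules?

Perborate booster: available-oxygen content 18.8 % by mass > 10 % by mass → Category OX (Oxidizer).
With available-oxygen content 11.8 % by mass (> 10 % by mass), the calcium hypochlorite falls in Category OX.
Match heads (bulk): burn rate 2 mm/s > 1.8 mm/s → Category FS (Flammable Solid).
Category OX net quantity: 12.12 kg + 10.75 kg = 22.87 kg.
22.87 kg ≤ 25 kg (rail limit, Category OX) — within limit.
Category FS quantity: three 343 g packs = 1.029 kg.
1.029 kg exceeds the rail limit of 1 kg for Category FS.
The segregation rule (Category FS with Category TX) does not apply to Category OX with Category FS.

No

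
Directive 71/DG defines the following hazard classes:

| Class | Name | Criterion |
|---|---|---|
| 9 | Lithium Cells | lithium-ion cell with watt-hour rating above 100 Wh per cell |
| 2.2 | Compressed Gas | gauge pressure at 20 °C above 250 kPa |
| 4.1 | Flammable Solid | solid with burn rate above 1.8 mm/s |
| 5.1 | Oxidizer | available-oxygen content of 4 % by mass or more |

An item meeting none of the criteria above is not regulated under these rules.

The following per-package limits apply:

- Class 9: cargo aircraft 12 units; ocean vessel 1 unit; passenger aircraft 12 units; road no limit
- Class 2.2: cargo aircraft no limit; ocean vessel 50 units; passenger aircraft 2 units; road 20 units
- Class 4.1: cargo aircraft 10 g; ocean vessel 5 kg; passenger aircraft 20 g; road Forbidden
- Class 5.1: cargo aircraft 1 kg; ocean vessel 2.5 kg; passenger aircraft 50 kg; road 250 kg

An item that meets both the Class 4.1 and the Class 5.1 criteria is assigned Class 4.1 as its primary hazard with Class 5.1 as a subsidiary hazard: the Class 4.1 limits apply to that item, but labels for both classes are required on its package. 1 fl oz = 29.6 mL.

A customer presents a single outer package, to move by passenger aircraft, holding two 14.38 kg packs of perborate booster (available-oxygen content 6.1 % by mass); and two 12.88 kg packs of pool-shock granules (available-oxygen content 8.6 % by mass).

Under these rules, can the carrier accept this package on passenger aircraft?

Perborate booster: available-oxygen content 6.1 % by mass ≥ 4 % by mass → Class 5.1 (Oxidizer).
The pool-shock granules have available-oxygen content 8.6 % by mass, which is ≥ 4 % by mass, so they are Class 5.1 (Oxidizer).
Class 5.1 net quantity: (two 14.38 kg packs = 28.76 kg) + (two 12.88 kg packs = 25.76 kg) = 54.52 kg.
54.52 kg exceeds the passenger aircraft limit of 50 kg for Class 5.1.

No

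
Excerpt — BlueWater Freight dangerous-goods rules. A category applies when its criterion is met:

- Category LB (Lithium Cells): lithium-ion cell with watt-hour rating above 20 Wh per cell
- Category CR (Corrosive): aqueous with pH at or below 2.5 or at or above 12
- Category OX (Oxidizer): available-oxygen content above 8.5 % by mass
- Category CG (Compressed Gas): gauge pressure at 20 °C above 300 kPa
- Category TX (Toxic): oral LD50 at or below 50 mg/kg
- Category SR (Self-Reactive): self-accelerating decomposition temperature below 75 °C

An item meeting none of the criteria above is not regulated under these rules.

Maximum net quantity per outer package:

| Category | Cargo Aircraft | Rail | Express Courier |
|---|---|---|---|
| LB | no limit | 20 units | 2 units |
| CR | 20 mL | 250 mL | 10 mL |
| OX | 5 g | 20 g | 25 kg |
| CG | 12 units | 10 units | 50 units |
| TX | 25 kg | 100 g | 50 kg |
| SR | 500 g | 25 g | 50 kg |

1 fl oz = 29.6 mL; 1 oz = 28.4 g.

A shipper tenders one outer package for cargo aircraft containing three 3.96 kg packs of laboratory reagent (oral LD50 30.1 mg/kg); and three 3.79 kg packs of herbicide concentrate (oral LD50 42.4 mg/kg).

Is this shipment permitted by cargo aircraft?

Laboratory reagent: oral LD50 30.1 mg/kg ≤ 50 mg/kg → Category TX (Toxic).
Herbicide concentrate: oral LD50 42.4 mg/kg ≤ 50 mg/kg → Category TX (Toxic).
Category TX net quantity: (three 3.96 kg packs = 11.88 kg) + (three 3.79 kg packs = 11.37 kg) = 23.25 kg.
That is within the Category TX cargo aircraft limit of 25 kg.

Yes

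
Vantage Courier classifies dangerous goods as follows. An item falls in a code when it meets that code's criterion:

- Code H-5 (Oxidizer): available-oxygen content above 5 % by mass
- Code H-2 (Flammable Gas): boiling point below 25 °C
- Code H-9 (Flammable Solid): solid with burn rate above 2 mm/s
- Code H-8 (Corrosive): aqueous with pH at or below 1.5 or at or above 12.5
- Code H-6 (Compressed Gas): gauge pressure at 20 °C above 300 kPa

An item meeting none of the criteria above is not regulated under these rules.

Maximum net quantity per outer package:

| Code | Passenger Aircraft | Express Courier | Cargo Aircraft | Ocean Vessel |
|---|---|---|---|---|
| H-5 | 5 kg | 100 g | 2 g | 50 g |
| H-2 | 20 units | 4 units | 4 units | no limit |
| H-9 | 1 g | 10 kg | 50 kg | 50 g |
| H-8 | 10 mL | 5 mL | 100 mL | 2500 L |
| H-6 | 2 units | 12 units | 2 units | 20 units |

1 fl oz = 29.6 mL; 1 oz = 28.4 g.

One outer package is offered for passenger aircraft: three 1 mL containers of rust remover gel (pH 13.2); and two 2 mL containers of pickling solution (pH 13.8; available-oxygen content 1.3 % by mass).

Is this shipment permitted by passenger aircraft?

Rust remover gel: pH 13.2 ≥ 12.5 → Code H-8 (Corrosive).
Pickling solution: pH 13.8 ≥ 12.5 → Code H-8 (Corrosive).
Total Code H-8: (three 1 mL containers = 3 mL) + (two 2 mL containers = 4 mL) = 7 mL.
7 mL ≤ 10 mL (passenger aircraft limit, Code H-8) — within limit.

Yes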